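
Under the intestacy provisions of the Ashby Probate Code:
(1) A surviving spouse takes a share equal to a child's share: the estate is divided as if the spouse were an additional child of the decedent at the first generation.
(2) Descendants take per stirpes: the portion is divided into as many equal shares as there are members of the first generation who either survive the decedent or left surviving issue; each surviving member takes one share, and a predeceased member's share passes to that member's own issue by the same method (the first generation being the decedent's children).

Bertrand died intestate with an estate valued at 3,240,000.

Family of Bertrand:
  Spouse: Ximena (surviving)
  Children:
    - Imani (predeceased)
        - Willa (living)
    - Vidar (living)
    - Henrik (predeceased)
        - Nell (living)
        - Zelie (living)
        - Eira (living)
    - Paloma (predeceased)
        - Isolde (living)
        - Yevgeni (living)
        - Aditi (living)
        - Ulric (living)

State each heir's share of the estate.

Ximena: 648,000; Willa: 648,000; Vidar: 648,000; Nell: 216,000; Zelie: 216,000; Eira: 216,000; Isolde: 162,000; Yevgeni: 162,000; Aditi: 162,000; Ulric: 162,000

The spouse counts as an additional share at the children's level, so there are 5 primary shares of 648,000. Ximena takes one such share (648,000).
The children's combined portion (2,592,000) is divided into 4 shares of 648,000: Vidar takes 648,000; Imani's 648,000 share passes to Imani's issue; Henrik's 648,000 share passes to Henrik's issue; Paloma's 648,000 share passes to Paloma's issue.
Imani's share (648,000) passes entirely to Willa.
Henrik's share (648,000) is divided into 3 shares of 216,000: Nell, Zelie, and Eira each take 216,000.
Paloma's share (648,000) is divided into 4 shares of 162,000: Isolde, Yevgeni, Aditi, and Ulric each take 162,000.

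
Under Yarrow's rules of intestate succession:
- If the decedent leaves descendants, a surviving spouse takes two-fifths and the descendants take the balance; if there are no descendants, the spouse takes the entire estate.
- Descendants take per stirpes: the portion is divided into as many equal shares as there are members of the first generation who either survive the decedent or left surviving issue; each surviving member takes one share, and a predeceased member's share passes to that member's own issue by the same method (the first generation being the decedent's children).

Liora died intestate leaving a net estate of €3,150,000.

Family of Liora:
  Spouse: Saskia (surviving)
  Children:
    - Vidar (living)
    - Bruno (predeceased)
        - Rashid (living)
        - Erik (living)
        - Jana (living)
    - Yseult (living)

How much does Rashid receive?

Saskia takes two-fifths of €3,150,000 = €1,260,000. The remaining €1,890,000 passes to the descendants.
The descendants' portion (€1,890,000) is divided into 3 shares of €630,000: Vidar and Yseult each take €630,000; Bruno's €630,000 share passes to Bruno's issue.
Bruno's share (€630,000) is divided into 3 shares of €210,000: Rashid, Erik, and Jana each take €210,000.

Rashid receives €210,000.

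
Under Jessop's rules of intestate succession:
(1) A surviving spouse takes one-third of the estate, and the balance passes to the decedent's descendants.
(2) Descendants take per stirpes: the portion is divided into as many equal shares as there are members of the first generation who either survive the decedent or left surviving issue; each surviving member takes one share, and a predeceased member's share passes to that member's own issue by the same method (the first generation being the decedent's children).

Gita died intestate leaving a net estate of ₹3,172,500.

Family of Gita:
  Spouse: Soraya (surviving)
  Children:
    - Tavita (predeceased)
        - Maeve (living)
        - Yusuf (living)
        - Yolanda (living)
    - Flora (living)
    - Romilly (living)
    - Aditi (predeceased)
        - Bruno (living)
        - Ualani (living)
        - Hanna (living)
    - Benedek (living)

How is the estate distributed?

Soraya: ₹1,057,500; Maeve: ₹141,000; Yusuf: ₹141,000; Yolanda: ₹141,000; Flora: ₹423,000; Romilly: ₹423,000; Bruno: ₹141,000; Ualani: ₹141,000; Hanna: ₹141,000; Benedek: ₹423,000

Soraya takes one-third of ₹3,172,500 = ₹1,057,500. The remaining ₹2,115,000 passes to the descendants.
The descendants' portion (₹2,115,000) is divided into 5 shares of ₹423,000: Flora, Romilly, and Benedek each take ₹423,000; Tavita's ₹423,000 share passes to Tavita's issue; Aditi's ₹423,000 share passes to Aditi's issue.
Tavita's share (₹423,000) is divided into 3 shares of ₹141,000: Maeve, Yusuf, and Yolanda each take ₹141,000.
Aditi's share (₹423,000) is divided into 3 shares of ₹141,000: Bruno, Ualani, and Hanna each take ₹141,000.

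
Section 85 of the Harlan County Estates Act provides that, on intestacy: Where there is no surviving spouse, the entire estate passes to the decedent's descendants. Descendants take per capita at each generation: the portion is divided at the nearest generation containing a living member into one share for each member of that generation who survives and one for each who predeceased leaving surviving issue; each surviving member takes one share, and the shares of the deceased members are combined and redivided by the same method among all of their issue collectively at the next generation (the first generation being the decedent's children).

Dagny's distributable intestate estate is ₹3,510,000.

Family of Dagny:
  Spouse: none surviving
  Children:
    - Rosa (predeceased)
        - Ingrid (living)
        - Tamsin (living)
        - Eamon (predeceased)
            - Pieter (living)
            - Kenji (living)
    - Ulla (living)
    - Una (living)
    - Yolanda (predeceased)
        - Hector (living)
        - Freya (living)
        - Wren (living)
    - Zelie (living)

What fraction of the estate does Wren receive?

The entire ₹3,510,000 passes to the descendants.
That amount (₹3,510,000) is divided at the children's generation into 5 shares of ₹702,000. Ulla, Una, and Zelie each take ₹702,000. The 2 shares of the deceased (Rosa and Yolanda) are combined into a pool of ₹1,404,000.
That pool (₹1,404,000) is divided at the grandchildren's generation into 6 shares of ₹234,000. Ingrid, Tamsin, Hector, Freya, and Wren each take ₹234,000. The remaining share for the deceased Eamon (₹234,000) is carried to the next generation.
That pool (₹234,000) is divided at the great-grandchildren's generation equally among Pieter and Kenji: ₹117,000 each.

Wren receives 1/15 of the estate.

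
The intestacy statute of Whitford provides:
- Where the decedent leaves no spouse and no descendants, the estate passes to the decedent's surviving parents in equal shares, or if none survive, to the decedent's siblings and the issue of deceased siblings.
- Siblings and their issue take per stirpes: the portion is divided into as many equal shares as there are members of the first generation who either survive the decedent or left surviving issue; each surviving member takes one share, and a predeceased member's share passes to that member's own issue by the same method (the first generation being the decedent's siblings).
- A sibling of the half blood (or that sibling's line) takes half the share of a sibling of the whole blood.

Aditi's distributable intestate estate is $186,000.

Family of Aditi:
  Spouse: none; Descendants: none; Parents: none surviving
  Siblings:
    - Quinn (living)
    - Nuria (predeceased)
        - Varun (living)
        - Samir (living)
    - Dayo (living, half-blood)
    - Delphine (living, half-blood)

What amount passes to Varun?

Varun receives $31,000.

The entire $186,000 passes to the siblings and their issue.
Counting each half-blood sibling's line as half a unit, there are 3 units in $186,000, so one unit is $62,000. Whole-blood lines (Quinn and Nuria) take $62,000 each; half-blood lines (Dayo and Delphine) take $31,000 each.
Nuria's share ($62,000) is divided into 2 shares of $31,000: Varun and Samir each take $31,000.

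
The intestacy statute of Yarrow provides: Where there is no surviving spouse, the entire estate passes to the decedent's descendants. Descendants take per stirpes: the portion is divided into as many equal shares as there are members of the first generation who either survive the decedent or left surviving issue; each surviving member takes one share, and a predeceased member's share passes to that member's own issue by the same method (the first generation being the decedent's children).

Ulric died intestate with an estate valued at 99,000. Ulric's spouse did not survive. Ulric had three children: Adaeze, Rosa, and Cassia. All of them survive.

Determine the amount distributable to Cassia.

Cassia receives 33,000.

The entire 99,000 passes to the descendants.
That amount (99,000) is divided into 3 shares of 33,000: Adaeze, Rosa, and Cassia each take 33,000.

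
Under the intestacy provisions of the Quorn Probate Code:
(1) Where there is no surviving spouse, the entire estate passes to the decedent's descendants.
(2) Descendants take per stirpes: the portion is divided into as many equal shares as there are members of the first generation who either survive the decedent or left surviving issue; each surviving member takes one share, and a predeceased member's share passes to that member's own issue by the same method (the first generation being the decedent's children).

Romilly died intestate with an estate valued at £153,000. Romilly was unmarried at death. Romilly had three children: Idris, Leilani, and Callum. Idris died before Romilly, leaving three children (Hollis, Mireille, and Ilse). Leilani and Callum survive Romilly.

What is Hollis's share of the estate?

The entire £153,000 passes to the descendants.
That amount (£153,000) is divided into 3 shares of £51,000: Leilani and Callum each take £51,000; Idris's £51,000 share passes to Idris's issue.
Idris's share (£51,000) is divided into 3 shares of £17,000: Hollis, Mireille, and Ilse each take £17,000.

Hollis receives £17,000.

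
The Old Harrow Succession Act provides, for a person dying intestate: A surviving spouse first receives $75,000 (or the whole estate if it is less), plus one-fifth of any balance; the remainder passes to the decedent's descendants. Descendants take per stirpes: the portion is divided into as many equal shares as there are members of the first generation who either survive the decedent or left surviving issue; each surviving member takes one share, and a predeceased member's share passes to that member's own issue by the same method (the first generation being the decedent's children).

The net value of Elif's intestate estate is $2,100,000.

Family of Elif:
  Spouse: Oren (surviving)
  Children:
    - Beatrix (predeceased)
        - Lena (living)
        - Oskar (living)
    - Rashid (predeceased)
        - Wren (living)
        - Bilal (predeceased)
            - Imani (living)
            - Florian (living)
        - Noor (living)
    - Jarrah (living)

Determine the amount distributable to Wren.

Wren receives $180,000.

Oren first takes $75,000, leaving a balance of $2,025,000. Oren then takes one-fifth of the balance ($405,000), for a total of $480,000. The remaining $1,620,000 passes to the descendants.
The descendants' portion ($1,620,000) is divided into 3 shares of $540,000: Jarrah takes $540,000; Beatrix's $540,000 share passes to Beatrix's issue; Rashid's $540,000 share passes to Rashid's issue.
Beatrix's share ($540,000) is divided into 2 shares of $270,000: Lena and Oskar each take $270,000.
Rashid's share ($540,000) is divided into 3 shares of $180,000: Wren and Noor each take $180,000; Bilal's $180,000 share passes to Bilal's issue.
Bilal's share ($180,000) is divided into 2 shares of $90,000: Imani and Florian each take $90,000.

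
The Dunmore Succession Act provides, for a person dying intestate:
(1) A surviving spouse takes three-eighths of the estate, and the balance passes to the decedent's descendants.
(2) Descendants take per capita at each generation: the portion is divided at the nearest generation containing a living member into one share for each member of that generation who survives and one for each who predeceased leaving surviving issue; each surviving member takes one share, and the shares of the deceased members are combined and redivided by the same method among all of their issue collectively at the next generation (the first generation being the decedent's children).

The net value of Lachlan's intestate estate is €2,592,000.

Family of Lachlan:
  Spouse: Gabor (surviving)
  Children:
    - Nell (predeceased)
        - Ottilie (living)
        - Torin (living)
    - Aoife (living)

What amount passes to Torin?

Torin receives €405,000.

Gabor takes three-eighths of €2,592,000 = €972,000. The remaining €1,620,000 passes to the descendants.
The descendants' portion (€1,620,000) is divided at the children's generation into 2 shares of €810,000. Aoife takes €810,000. The remaining share for the deceased Nell (€810,000) is carried to the next generation.
That pool (€810,000) is divided at the grandchildren's generation equally among Ottilie and Torin: €405,000 each.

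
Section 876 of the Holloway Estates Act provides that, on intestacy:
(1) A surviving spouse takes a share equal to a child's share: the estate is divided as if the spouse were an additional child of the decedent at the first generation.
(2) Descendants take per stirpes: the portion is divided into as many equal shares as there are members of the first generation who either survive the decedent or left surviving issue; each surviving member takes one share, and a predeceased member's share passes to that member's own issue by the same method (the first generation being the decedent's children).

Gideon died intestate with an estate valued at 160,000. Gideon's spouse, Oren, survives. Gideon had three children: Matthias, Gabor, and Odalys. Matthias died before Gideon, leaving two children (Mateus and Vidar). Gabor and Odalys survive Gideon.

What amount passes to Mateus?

The spouse counts as an additional share at the children's level, so there are 4 primary shares of 40,000. Oren takes one such share (40,000).
The children's combined portion (120,000) is divided into 3 shares of 40,000: Gabor and Odalys each take 40,000; Matthias's 40,000 share passes to Matthias's issue.
Matthias's share (40,000) is divided into 2 shares of 20,000: Mateus and Vidar each take 20,000.

Mateus receives 20,000.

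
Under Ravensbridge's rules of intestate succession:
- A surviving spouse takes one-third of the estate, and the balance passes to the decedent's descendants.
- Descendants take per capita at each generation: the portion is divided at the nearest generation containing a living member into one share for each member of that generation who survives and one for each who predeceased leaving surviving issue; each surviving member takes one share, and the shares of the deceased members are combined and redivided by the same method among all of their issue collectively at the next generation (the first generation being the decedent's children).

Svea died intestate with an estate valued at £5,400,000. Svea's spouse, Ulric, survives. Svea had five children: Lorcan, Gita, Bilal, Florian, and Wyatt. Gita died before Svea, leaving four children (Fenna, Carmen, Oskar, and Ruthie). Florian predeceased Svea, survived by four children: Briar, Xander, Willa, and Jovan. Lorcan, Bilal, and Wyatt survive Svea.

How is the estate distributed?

Ulric: £1,800,000; Lorcan: £720,000; Fenna: £180,000; Carmen: £180,000; Oskar: £180,000; Ruthie: £180,000; Bilal: £720,000; Briar: £180,000; Xander: £180,000; Willa: £180,000; Jovan: £180,000; Wyatt: £720,000

Ulric takes one-third of £5,400,000 = £1,800,000. The remaining £3,600,000 passes to the descendants.
The descendants' portion (£3,600,000) is divided at the children's generation into 5 shares of £720,000. Lorcan, Bilal, and Wyatt each take £720,000. The 2 shares of the deceased (Gita and Florian) are combined into a pool of £1,440,000.
That pool (£1,440,000) is divided at the grandchildren's generation equally among Fenna, Carmen, Oskar, Ruthie, Briar, Xander, Willa, and Jovan: £180,000 each.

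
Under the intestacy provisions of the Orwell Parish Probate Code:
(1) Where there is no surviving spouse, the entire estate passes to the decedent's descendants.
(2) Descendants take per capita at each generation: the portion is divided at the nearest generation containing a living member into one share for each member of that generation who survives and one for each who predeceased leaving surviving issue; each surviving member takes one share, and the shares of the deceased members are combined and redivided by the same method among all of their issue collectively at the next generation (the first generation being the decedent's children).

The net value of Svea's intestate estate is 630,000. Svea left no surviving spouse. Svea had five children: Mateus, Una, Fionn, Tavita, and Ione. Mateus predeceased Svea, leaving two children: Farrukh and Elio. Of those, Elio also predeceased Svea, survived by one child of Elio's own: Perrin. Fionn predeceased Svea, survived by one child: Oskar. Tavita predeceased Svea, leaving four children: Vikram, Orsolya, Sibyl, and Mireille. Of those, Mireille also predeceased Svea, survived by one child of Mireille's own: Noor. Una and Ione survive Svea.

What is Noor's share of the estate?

The entire 630,000 passes to the descendants.
That amount (630,000) is divided at the children's generation into 5 shares of 126,000. Una and Ione each take 126,000. The 3 shares of the deceased (Mateus, Fionn, and Tavita) are combined into a pool of 378,000.
That pool (378,000) is divided at the grandchildren's generation into 7 shares of 54,000. Farrukh, Oskar, Vikram, Orsolya, and Sibyl each take 54,000. The 2 shares of the deceased (Elio and Mireille) are combined into a pool of 108,000.
That pool (108,000) is divided at the great-grandchildren's generation equally among Perrin and Noor: 54,000 each.

Noor receives 54,000.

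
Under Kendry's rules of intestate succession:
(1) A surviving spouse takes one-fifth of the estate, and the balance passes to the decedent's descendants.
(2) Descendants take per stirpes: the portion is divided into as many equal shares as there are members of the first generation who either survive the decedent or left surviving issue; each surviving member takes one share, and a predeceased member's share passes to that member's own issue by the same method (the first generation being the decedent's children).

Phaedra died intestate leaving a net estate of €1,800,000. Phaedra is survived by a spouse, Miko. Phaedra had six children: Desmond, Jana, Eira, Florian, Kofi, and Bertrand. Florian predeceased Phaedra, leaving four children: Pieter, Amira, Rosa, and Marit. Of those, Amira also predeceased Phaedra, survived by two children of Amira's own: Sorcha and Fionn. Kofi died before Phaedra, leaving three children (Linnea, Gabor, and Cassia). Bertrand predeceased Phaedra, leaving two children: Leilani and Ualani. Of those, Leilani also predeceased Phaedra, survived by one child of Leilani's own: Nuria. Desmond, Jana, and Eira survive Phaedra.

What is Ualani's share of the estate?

Miko takes one-fifth of €1,800,000 = €360,000. The remaining €1,440,000 passes to the descendants.
The descendants' portion (€1,440,000) is divided into 6 shares of €240,000: Desmond, Jana, and Eira each take €240,000; Florian's €240,000 share passes to Florian's issue; Kofi's €240,000 share passes to Kofi's issue; Bertrand's €240,000 share passes to Bertrand's issue.
Florian's share (€240,000) is divided into 4 shares of €60,000: Pieter, Rosa, and Marit each take €60,000; Amira's €60,000 share passes to Amira's issue.
Amira's share (€60,000) is divided into 2 shares of €30,000: Sorcha and Fionn each take €30,000.
Kofi's share (€240,000) is divided into 3 shares of €80,000: Linnea, Gabor, and Cassia each take €80,000.
Bertrand's share (€240,000) is divided into 2 shares of €120,000: Ualani takes €120,000; Leilani's €120,000 share passes to Leilani's issue.
Leilani's share (€120,000) passes entirely to Nuria.

Ualani receives €120,000.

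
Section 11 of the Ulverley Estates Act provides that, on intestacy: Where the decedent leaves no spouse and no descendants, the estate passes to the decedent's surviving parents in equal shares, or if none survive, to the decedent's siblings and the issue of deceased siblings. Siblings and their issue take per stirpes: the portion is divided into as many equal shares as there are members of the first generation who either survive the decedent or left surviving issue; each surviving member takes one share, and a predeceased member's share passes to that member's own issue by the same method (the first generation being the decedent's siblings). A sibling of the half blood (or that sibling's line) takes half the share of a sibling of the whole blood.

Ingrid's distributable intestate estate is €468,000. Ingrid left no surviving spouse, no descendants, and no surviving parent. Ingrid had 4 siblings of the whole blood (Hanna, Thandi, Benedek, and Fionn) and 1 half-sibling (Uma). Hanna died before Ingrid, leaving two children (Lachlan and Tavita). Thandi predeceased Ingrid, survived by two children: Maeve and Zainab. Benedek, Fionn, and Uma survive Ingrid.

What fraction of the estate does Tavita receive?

The entire €468,000 passes to the siblings and their issue.
Counting each half-blood sibling's line as half a unit, there are 9/2 units in €468,000, so one unit is €104,000. Whole-blood lines (Hanna, Thandi, Benedek, and Fionn) take €104,000 each; half-blood lines (Uma) take €52,000 each.
Hanna's share (€104,000) is divided into 2 shares of €52,000: Lachlan and Tavita each take €52,000.
Thandi's share (€104,000) is divided into 2 shares of €52,000: Maeve and Zainab each take €52,000.

Tavita receives 1/9 of the estate.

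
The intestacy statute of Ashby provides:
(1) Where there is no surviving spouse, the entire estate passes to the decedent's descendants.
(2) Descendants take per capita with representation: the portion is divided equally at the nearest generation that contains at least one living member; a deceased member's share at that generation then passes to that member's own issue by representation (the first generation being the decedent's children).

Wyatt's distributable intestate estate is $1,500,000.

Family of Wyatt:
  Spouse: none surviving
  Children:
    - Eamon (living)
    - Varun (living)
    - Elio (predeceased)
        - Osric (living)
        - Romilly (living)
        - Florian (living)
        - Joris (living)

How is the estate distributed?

Eamon: $500,000; Varun: $500,000; Osric: $125,000; Romilly: $125,000; Florian: $125,000; Joris: $125,000

The entire $1,500,000 passes to the descendants.
That amount ($1,500,000) is divided into 3 shares of $500,000: Eamon and Varun each take $500,000; Elio's $500,000 share passes to Elio's issue.
Elio's share ($500,000) is divided into 4 shares of $125,000: Osric, Romilly, Florian, and Joris each take $125,000.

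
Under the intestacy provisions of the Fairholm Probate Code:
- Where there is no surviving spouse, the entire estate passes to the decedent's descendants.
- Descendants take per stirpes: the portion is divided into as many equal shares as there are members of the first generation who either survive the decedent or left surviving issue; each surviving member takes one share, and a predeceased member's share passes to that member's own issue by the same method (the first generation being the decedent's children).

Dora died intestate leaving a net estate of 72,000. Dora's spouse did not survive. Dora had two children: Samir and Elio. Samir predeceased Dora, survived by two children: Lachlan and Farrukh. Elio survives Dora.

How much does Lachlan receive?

The entire 72,000 passes to the descendants.
That amount (72,000) is divided into 2 shares of 36,000: Elio takes 36,000; Samir's 36,000 share passes to Samir's issue.
Samir's share (36,000) is divided into 2 shares of 18,000: Lachlan and Farrukh each take 18,000.

Lachlan receives 18,000.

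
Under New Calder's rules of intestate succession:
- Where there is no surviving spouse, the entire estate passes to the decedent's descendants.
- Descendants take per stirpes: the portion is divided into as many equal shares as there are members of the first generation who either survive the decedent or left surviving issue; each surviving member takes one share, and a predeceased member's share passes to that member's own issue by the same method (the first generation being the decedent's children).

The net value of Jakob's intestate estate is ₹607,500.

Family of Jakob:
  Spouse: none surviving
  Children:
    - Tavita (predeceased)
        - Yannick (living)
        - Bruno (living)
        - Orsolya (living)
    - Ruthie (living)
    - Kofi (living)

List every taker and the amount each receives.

Yannick: ₹67,500; Bruno: ₹67,500; Orsolya: ₹67,500; Ruthie: ₹202,500; Kofi: ₹202,500

The entire ₹607,500 passes to the descendants.
That amount (₹607,500) is divided into 3 shares of ₹202,500: Ruthie and Kofi each take ₹202,500; Tavita's ₹202,500 share passes to Tavita's issue.
Tavita's share (₹202,500) is divided into 3 shares of ₹67,500: Yannick, Bruno, and Orsolya each take ₹67,500.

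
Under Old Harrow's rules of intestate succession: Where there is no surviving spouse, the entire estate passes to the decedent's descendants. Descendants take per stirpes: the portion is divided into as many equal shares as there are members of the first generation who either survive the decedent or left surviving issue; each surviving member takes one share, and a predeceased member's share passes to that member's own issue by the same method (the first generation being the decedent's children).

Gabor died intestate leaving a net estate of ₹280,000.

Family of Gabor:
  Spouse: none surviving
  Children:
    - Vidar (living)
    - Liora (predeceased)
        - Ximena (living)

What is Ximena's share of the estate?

Ximena receives ₹140,000.

The entire ₹280,000 passes to the descendants.
That amount (₹280,000) is divided into 2 shares of ₹140,000: Vidar takes ₹140,000; Liora's ₹140,000 share passes to Liora's issue.
Liora's share (₹140,000) passes entirely to Ximena.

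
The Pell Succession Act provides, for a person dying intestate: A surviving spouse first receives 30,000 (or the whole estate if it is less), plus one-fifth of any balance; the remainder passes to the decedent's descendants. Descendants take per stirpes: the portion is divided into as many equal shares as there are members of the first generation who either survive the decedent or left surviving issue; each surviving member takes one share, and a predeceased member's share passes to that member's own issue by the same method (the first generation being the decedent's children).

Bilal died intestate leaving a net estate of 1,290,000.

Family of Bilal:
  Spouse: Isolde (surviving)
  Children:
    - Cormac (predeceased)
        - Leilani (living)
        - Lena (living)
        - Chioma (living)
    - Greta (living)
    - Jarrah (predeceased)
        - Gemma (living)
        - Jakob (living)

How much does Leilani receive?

Isolde first takes 30,000, leaving a balance of 1,260,000. Isolde then takes one-fifth of the balance (252,000), for a total of 282,000. The remaining 1,008,000 passes to the descendants.
The descendants' portion (1,008,000) is divided into 3 shares of 336,000: Greta takes 336,000; Cormac's 336,000 share passes to Cormac's issue; Jarrah's 336,000 share passes to Jarrah's issue.
Cormac's share (336,000) is divided into 3 shares of 112,000: Leilani, Lena, and Chioma each take 112,000.
Jarrah's share (336,000) is divided into 2 shares of 168,000: Gemma and Jakob each take 168,000.

Leilani receives 112,000.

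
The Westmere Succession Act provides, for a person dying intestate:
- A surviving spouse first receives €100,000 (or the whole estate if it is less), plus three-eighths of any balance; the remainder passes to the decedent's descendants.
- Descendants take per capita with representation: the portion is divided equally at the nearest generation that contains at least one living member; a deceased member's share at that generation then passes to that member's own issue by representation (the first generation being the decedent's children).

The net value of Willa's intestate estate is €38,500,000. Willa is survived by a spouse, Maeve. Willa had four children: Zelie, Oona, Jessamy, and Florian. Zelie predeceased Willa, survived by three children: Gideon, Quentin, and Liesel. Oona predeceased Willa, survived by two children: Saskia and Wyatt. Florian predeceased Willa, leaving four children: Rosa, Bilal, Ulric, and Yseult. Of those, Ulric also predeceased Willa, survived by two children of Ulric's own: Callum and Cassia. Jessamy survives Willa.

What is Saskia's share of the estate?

Maeve first takes €100,000, leaving a balance of €38,400,000. Maeve then takes three-eighths of the balance (€14,400,000), for a total of €14,500,000. The remaining €24,000,000 passes to the descendants.
The descendants' portion (€24,000,000) is divided into 4 shares of €6,000,000: Jessamy takes €6,000,000; Zelie's €6,000,000 share passes to Zelie's issue; Oona's €6,000,000 share passes to Oona's issue; Florian's €6,000,000 share passes to Florian's issue.
Zelie's share (€6,000,000) is divided into 3 shares of €2,000,000: Gideon, Quentin, and Liesel each take €2,000,000.
Oona's share (€6,000,000) is divided into 2 shares of €3,000,000: Saskia and Wyatt each take €3,000,000.
Florian's share (€6,000,000) is divided into 4 shares of €1,500,000: Rosa, Bilal, and Yseult each take €1,500,000; Ulric's €1,500,000 share passes to Ulric's issue.
Ulric's share (€1,500,000) is divided into 2 shares of €750,000: Callum and Cassia each take €750,000.

Saskia receives €3,000,000.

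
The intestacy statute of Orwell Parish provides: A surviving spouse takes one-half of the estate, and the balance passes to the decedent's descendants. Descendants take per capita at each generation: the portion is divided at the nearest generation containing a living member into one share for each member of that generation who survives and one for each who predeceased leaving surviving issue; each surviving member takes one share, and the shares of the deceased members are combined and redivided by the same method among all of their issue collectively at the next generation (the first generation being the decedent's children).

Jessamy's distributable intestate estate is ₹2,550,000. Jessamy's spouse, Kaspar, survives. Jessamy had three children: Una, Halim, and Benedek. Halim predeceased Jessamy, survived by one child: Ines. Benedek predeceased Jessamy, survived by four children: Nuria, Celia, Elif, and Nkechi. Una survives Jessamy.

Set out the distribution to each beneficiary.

Kaspar takes one-half of ₹2,550,000 = ₹1,275,000. The remaining ₹1,275,000 passes to the descendants.
The descendants' portion (₹1,275,000) is divided at the children's generation into 3 shares of ₹425,000. Una takes ₹425,000. The 2 shares of the deceased (Halim and Benedek) are combined into a pool of ₹850,000.
That pool (₹850,000) is divided at the grandchildren's generation equally among Ines, Nuria, Celia, Elif, and Nkechi: ₹170,000 each.

Kaspar: ₹1,275,000; Una: ₹425,000; Ines: ₹170,000; Nuria: ₹170,000; Celia: ₹170,000; Elif: ₹170,000; Nkechi: ₹170,000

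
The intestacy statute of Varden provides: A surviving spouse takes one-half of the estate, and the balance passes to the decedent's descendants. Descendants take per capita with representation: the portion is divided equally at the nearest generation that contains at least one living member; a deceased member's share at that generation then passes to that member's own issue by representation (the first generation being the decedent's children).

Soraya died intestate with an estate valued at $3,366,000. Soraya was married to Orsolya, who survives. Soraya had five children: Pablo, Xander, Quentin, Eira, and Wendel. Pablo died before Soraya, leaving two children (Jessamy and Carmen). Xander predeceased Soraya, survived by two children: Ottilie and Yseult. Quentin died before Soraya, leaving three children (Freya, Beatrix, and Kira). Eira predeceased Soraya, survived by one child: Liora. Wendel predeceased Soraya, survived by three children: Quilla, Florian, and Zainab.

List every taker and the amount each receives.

Orsolya: $1,683,000; Jessamy: $153,000; Carmen: $153,000; Ottilie: $153,000; Yseult: $153,000; Freya: $153,000; Beatrix: $153,000; Kira: $153,000; Liora: $153,000; Quilla: $153,000; Florian: $153,000; Zainab: $153,000

Orsolya takes one-half of $3,366,000 = $1,683,000. The remaining $1,683,000 passes to the descendants.
No child survives, so the initial division is made at the grandchildren's generation.
The descendants' portion ($1,683,000) is divided into 11 shares of $153,000: Jessamy, Carmen, Ottilie, Yseult, Freya, Beatrix, Kira, Liora, Quilla, Florian, and Zainab each take $153,000.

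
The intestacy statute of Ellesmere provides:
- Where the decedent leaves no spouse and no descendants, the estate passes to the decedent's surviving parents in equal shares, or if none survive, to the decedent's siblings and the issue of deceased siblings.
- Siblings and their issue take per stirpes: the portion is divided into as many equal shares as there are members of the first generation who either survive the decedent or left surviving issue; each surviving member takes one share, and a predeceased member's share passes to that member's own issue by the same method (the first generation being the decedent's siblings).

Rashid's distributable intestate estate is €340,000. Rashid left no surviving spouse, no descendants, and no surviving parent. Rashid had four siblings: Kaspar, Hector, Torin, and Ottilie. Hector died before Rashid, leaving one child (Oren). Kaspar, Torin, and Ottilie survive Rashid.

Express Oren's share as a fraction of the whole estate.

Oren receives 1/4 of the estate.

The entire €340,000 passes to the siblings and their issue.
That amount (€340,000) is divided into 4 shares of €85,000: Kaspar, Torin, and Ottilie each take €85,000; Hector's €85,000 share passes to Hector's issue.
Hector's share (€85,000) passes entirely to Oren.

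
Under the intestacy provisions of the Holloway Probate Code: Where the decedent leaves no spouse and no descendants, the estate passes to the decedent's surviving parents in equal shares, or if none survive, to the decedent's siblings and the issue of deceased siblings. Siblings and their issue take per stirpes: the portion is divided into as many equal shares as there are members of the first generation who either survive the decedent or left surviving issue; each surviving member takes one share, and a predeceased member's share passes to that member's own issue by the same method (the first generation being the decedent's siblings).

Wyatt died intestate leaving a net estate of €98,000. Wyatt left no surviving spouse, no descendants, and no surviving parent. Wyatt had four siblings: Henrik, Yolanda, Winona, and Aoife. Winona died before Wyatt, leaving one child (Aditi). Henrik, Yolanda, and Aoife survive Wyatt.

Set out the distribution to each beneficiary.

The entire €98,000 passes to the siblings and their issue.
That amount (€98,000) is divided into 4 shares of €24,500: Henrik, Yolanda, and Aoife each take €24,500; Winona's €24,500 share passes to Winona's issue.
Winona's share (€24,500) passes entirely to Aditi.

Henrik: €24,500; Yolanda: €24,500; Aditi: €24,500; Aoife: €24,500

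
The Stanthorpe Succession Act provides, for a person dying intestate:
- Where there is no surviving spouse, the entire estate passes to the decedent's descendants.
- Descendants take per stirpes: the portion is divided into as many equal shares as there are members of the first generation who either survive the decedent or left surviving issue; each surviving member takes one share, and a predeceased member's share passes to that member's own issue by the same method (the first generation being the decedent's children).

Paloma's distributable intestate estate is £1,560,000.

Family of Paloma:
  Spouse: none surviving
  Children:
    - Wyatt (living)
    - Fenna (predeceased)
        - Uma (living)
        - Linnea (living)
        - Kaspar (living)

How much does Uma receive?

The entire £1,560,000 passes to the descendants.
That amount (£1,560,000) is divided into 2 shares of £780,000: Wyatt takes £780,000; Fenna's £780,000 share passes to Fenna's issue.
Fenna's share (£780,000) is divided into 3 shares of £260,000: Uma, Linnea, and Kaspar each take £260,000.

Uma receives £260,000.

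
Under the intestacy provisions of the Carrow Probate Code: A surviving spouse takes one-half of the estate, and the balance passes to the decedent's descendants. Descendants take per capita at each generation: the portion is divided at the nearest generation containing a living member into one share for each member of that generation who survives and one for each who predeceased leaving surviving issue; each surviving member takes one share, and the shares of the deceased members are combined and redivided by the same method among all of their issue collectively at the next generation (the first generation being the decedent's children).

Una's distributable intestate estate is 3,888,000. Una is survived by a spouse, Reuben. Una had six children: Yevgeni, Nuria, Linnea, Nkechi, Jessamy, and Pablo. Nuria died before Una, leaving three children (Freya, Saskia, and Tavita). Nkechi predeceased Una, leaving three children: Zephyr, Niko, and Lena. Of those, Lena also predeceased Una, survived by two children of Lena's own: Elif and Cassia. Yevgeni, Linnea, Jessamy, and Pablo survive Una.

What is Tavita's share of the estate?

Reuben takes one-half of 3,888,000 = 1,944,000. The remaining 1,944,000 passes to the descendants.
The descendants' portion (1,944,000) is divided at the children's generation into 6 shares of 324,000. Yevgeni, Linnea, Jessamy, and Pablo each take 324,000. The 2 shares of the deceased (Nuria and Nkechi) are combined into a pool of 648,000.
That pool (648,000) is divided at the grandchildren's generation into 6 shares of 108,000. Freya, Saskia, Tavita, Zephyr, and Niko each take 108,000. The remaining share for the deceased Lena (108,000) is carried to the next generation.
That pool (108,000) is divided at the great-grandchildren's generation equally among Elif and Cassia: 54,000 each.

Tavita receives 108,000.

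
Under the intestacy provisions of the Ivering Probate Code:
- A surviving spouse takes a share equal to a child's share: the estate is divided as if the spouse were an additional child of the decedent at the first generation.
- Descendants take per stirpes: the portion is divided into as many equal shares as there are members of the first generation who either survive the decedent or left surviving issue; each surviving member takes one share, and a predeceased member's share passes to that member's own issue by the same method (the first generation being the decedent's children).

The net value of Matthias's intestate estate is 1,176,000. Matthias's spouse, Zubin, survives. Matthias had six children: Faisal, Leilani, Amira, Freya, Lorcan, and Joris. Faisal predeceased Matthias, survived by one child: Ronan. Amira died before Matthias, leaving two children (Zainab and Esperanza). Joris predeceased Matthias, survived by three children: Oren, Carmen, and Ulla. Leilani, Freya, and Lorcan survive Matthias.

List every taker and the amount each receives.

Zubin: 168,000; Ronan: 168,000; Leilani: 168,000; Zainab: 84,000; Esperanza: 84,000; Freya: 168,000; Lorcan: 168,000; Oren: 56,000; Carmen: 56,000; Ulla: 56,000

The spouse counts as an additional share at the children's level, so there are 7 primary shares of 168,000. Zubin takes one such share (168,000).
The children's combined portion (1,008,000) is divided into 6 shares of 168,000: Leilani, Freya, and Lorcan each take 168,000; Faisal's 168,000 share passes to Faisal's issue; Amira's 168,000 share passes to Amira's issue; Joris's 168,000 share passes to Joris's issue.
Faisal's share (168,000) passes entirely to Ronan.
Amira's share (168,000) is divided into 2 shares of 84,000: Zainab and Esperanza each take 84,000.
Joris's share (168,000) is divided into 3 shares of 56,000: Oren, Carmen, and Ulla each take 56,000.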